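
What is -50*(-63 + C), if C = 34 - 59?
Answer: 4400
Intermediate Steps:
C = -25
-50*(-63 + C) = -50*(-63 - 25) = -50*(-88) = 4400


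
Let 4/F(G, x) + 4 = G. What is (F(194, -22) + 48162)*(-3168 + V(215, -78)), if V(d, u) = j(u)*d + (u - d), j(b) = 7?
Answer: -8949466752/95 ≈ -9.4205e+7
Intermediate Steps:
F(G, x) = 4/(-4 + G)
V(d, u) = u + 6*d (V(d, u) = 7*d + (u - d) = u + 6*d)
(F(194, -22) + 48162)*(-3168 + V(215, -78)) = (4/(-4 + 194) + 48162)*(-3168 + (-78 + 6*215)) = (4/190 + 48162)*(-3168 + (-78 + 1290)) = (4*(1/190) + 48162)*(-3168 + 1212) = (2/95 + 48162)*(-1956) = (4575392/95)*(-1956) = -8949466752/95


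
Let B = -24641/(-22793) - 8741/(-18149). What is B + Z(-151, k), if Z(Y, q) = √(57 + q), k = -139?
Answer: 646443122/413670157 + I*√82 ≈ 1.5627 + 9.0554*I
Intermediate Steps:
B = 646443122/413670157 (B = -24641*(-1/22793) - 8741*(-1/18149) = 24641/22793 + 8741/18149 = 646443122/413670157 ≈ 1.5627)
B + Z(-151, k) = 646443122/413670157 + √(57 - 139) = 646443122/413670157 + √(-82) = 646443122/413670157 + I*√82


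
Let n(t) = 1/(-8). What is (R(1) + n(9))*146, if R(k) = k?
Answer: 511/4 ≈ 127.75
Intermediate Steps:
n(t) = -⅛
(R(1) + n(9))*146 = (1 - ⅛)*146 = (7/8)*146 = 511/4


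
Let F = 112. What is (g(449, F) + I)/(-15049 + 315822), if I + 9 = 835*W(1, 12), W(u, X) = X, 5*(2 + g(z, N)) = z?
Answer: 50494/1503865 ≈ 0.033576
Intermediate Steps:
g(z, N) = -2 + z/5
I = 10011 (I = -9 + 835*12 = -9 + 10020 = 10011)
(g(449, F) + I)/(-15049 + 315822) = ((-2 + (⅕)*449) + 10011)/(-15049 + 315822) = ((-2 + 449/5) + 10011)/300773 = (439/5 + 10011)*(1/300773) = (50494/5)*(1/300773) = 50494/1503865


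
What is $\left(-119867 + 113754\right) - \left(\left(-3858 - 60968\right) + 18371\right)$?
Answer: $40342$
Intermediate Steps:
$\left(-119867 + 113754\right) - \left(\left(-3858 - 60968\right) + 18371\right) = -6113 - \left(\left(-3858 - 60968\right) + 18371\right) = -6113 - \left(-64826 + 18371\right) = -6113 - -46455 = -6113 + 46455 = 40342$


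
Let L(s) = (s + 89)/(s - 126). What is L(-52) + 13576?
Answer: 2416491/178 ≈ 13576.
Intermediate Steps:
L(s) = (89 + s)/(-126 + s)
L(-52) + 13576 = (89 - 52)/(-126 - 52) + 13576 = 37/(-178) + 13576 = -1/178*37 + 13576 = -37/178 + 13576 = 2416491/178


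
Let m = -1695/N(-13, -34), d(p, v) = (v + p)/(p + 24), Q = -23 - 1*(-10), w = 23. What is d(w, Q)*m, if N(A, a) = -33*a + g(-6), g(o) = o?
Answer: -2825/8742 ≈ -0.32315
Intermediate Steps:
N(A, a) = -6 - 33*a (N(A, a) = -33*a - 6 = -6 - 33*a)
Q = -13 (Q = -23 + 10 = -13)
d(p, v) = (p + v)/(24 + p)
m = -565/372 (m = -1695/(-6 - 33*(-34)) = -1695/(-6 + 1122) = -1695/1116 = -1695*1/1116 = -565/372 ≈ -1.5188)
d(w, Q)*m = ((23 - 13)/(24 + 23))*(-565/372) = (10/47)*(-565/372) = -2825/8742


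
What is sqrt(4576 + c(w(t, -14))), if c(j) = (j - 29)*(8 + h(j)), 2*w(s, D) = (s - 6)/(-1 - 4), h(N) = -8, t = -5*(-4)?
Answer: 4*sqrt(286) ≈ 67.646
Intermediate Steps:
t = 20
w(s, D) = 3/5 - s/10 (w(s, D) = ((s - 6)/(-1 - 4))/2 = ((-6 + s)/(-5))/2 = ((-6 + s)*(-1/5))/2 = (6/5 - s/5)/2 = 3/5 - s/10)
c(j) = 0 (c(j) = (j - 29)*(8 - 8) = (-29 + j)*0 = 0)
sqrt(4576 + c(w(t, -14))) = sqrt(4576 + 0) = sqrt(4576) = 4*sqrt(286)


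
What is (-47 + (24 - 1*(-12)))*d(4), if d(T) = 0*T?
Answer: 0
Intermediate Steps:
d(T) = 0
(-47 + (24 - 1*(-12)))*d(4) = (-47 + (24 - 1*(-12)))*0 = (-47 + (24 + 12))*0 = (-47 + 36)*0 = -11*0 = 0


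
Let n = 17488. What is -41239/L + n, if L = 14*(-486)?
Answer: 119029591/6804 ≈ 17494.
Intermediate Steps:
L = -6804
-41239/L + n = -41239/(-6804) + 17488 = -41239*(-1/6804) + 17488 = 41239/6804 + 17488 = 119029591/6804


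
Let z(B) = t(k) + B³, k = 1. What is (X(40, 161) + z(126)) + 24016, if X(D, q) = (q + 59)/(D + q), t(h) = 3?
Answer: 406903615/201 ≈ 2.0244e+6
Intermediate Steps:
z(B) = 3 + B³
X(D, q) = (59 + q)/(D + q)
(X(40, 161) + z(126)) + 24016 = ((59 + 161)/(40 + 161) + (3 + 126³)) + 24016 = (220/201 + (3 + 2000376)) + 24016 = ((1/201)*220 + 2000379) + 24016 = (220/201 + 2000379) + 24016 = 402076399/201 + 24016 = 406903615/201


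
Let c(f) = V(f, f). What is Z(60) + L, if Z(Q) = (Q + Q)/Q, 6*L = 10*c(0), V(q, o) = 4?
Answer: 26/3 ≈ 8.6667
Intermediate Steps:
c(f) = 4
L = 20/3 (L = (10*4)/6 = (⅙)*40 = 20/3 ≈ 6.6667)
Z(Q) = 2 (Z(Q) = (2*Q)/Q = 2)
Z(60) + L = 2 + 20/3 = 26/3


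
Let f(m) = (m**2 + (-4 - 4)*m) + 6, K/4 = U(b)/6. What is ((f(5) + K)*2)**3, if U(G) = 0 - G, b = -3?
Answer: -2744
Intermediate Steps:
U(G) = -G
K = 2 (K = 4*(-1*(-3)/6) = 4*(3*(1/6)) = 4*(1/2) = 2)
f(m) = 6 + m**2 - 8*m (f(m) = (m**2 - 8*m) + 6 = 6 + m**2 - 8*m)
((f(5) + K)*2)**3 = (((6 + 5**2 - 8*5) + 2)*2)**3 = (((6 + 25 - 40) + 2)*2)**3 = ((-9 + 2)*2)**3 = (-7*2)**3 = (-14)**3 = -2744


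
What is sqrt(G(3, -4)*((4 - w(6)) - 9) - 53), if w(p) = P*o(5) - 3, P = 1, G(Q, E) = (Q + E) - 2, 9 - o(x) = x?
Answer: I*sqrt(35) ≈ 5.9161*I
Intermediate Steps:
o(x) = 9 - x
G(Q, E) = -2 + E + Q (G(Q, E) = (E + Q) - 2 = -2 + E + Q)
w(p) = 1 (w(p) = 1*(9 - 1*5) - 3 = 1*(9 - 5) - 3 = 1*4 - 3 = 4 - 3 = 1)
sqrt(G(3, -4)*((4 - w(6)) - 9) - 53) = sqrt((-2 - 4 + 3)*((4 - 1*1) - 9) - 53) = sqrt(-3*((4 - 1) - 9) - 53) = sqrt(-3*(3 - 9) - 53) = sqrt(-3*(-6) - 53) = sqrt(18 - 53) = sqrt(-35) = I*sqrt(35)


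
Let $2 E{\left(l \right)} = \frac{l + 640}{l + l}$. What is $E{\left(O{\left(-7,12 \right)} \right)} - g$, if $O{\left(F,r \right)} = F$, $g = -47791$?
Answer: $\frac{1337515}{28} \approx 47768.0$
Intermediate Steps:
$E{\left(l \right)} = \frac{640 + l}{4 l}$ ($E{\left(l \right)} = \frac{\left(l + 640\right) \frac{1}{l + l}}{2} = \frac{\left(640 + l\right) \frac{1}{2 l}}{2} = \frac{\frac{1}{2} \frac{1}{l} \left(640 + l\right)}{2} = \frac{640 + l}{4 l}$)
$E{\left(O{\left(-7,12 \right)} \right)} - g = \frac{640 - 7}{4 \left(-7\right)} - -47791 = \frac{1}{4} \left(- \frac{1}{7}\right) 633 + 47791 = - \frac{633}{28} + 47791 = \frac{1337515}{28}$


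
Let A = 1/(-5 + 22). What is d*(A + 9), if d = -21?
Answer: -3234/17 ≈ -190.24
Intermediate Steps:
A = 1/17 ≈ 0.058824
d*(A + 9) = -21*(1/17 + 9) = -21*154/17 = -3234/17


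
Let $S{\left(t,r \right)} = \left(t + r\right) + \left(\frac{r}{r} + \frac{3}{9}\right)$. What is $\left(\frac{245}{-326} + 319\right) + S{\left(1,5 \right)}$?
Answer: $\frac{318419}{978} \approx 325.58$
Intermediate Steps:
$S{\left(t,r \right)} = \frac{4}{3} + r + t$ ($S{\left(t,r \right)} = \left(r + t\right) + \left(1 + 3 \cdot \frac{1}{9}\right) = \left(r + t\right) + \left(1 + \frac{1}{3}\right) = \left(r + t\right) + \frac{4}{3} = \frac{4}{3} + r + t$)
$\left(\frac{245}{-326} + 319\right) + S{\left(1,5 \right)} = \left(\frac{245}{-326} + 319\right) + \left(\frac{4}{3} + 5 + 1\right) = \left(245 \left(- \frac{1}{326}\right) + 319\right) + \frac{22}{3} = \left(- \frac{245}{326} + 319\right) + \frac{22}{3} = \frac{103749}{326} + \frac{22}{3} = \frac{318419}{978}$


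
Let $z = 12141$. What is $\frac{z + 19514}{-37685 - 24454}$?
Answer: $- \frac{31655}{62139} \approx -0.50942$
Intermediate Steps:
$\frac{z + 19514}{-37685 - 24454} = \frac{12141 + 19514}{-37685 - 24454} = \frac{31655}{-62139} = 31655 \left(- \frac{1}{62139}\right) = - \frac{31655}{62139}$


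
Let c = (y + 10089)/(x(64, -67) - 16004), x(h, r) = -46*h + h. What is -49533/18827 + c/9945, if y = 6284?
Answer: -9302674010011/3535736581260 ≈ -2.6310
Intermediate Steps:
x(h, r) = -45*h
c = -16373/18884 (c = (6284 + 10089)/(-45*64 - 16004) = 16373/(-2880 - 16004) = 16373/(-18884) = 16373*(-1/18884) = -16373/18884 ≈ -0.86703)
-49533/18827 + c/9945 = -49533/18827 - 16373/18884/9945 = -49533*1/18827 - 16373/18884*1/9945 = -49533/18827 - 16373/187801380 = -9302674010011/3535736581260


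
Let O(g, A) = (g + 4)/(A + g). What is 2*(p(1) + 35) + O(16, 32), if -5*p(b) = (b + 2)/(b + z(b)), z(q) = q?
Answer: 4189/60 ≈ 69.817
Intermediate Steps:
p(b) = -(2 + b)/(10*b) (p(b) = -(b + 2)/(5*(b + b)) = -(2 + b)/(5*(2*b)) = -(2 + b)*1/(2*b)/5 = -(2 + b)/(10*b))
O(g, A) = (4 + g)/(A + g)
2*(p(1) + 35) + O(16, 32) = 2*((⅒)*(-2 - 1*1)/1 + 35) + (4 + 16)/(32 + 16) = 2*((⅒)*1*(-2 - 1) + 35) + 20/48 = 2*((⅒)*1*(-3) + 35) + (1/48)*20 = 2*(-3/10 + 35) + 5/12 = 2*(347/10) + 5/12 = 347/5 + 5/12 = 4189/60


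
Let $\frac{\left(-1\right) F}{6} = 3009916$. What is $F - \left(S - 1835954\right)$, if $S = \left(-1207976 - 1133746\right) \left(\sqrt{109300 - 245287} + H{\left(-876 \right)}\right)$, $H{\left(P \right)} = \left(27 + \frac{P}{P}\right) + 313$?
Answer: $782303660 + 2341722 i \sqrt{135987} \approx 7.823 \cdot 10^{8} + 8.6354 \cdot 10^{8} i$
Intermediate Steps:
$F = -18059496$ ($F = \left(-6\right) 3009916 = -18059496$)
$H{\left(P \right)} = 341$ ($H{\left(P \right)} = \left(27 + 1\right) + 313 = 28 + 313 = 341$)
$S = -798527202 - 2341722 i \sqrt{135987}$ ($S = \left(-1207976 - 1133746\right) \left(\sqrt{109300 - 245287} + 341\right) = - 2341722 \left(\sqrt{-135987} + 341\right) = - 2341722 \left(i \sqrt{135987} + 341\right) = - 2341722 \left(341 + i \sqrt{135987}\right) = -798527202 - 2341722 i \sqrt{135987} \approx -7.9853 \cdot 10^{8} - 8.6354 \cdot 10^{8} i$)
$F - \left(S - 1835954\right) = -18059496 - \left(\left(-798527202 - 2341722 i \sqrt{135987}\right) - 1835954\right) = -18059496 - \left(-800363156 - 2341722 i \sqrt{135987}\right) = -18059496 + \left(800363156 + 2341722 i \sqrt{135987}\right) = 782303660 + 2341722 i \sqrt{135987}$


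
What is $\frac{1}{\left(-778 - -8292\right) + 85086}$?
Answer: $\frac{1}{92600} \approx 1.0799 \cdot 10^{-5}$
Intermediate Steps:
$\frac{1}{\left(-778 - -8292\right) + 85086} = \frac{1}{\left(-778 + 8292\right) + 85086} = \frac{1}{7514 + 85086} = \frac{1}{92600}$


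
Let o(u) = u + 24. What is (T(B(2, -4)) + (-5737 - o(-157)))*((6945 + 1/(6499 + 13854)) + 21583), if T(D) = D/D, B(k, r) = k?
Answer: -3253272047155/20353 ≈ -1.5984e+8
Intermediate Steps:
o(u) = 24 + u
T(D) = 1
(T(B(2, -4)) + (-5737 - o(-157)))*((6945 + 1/(6499 + 13854)) + 21583) = (1 + (-5737 - (24 - 157)))*((6945 + 1/(6499 + 13854)) + 21583) = (1 + (-5737 - 1*(-133)))*((6945 + 1/20353) + 21583) = (1 + (-5737 + 133))*((6945 + 1/20353) + 21583) = (1 - 5604)*(141351586/20353 + 21583) = -5603*580630385/20353 = -3253272047155/20353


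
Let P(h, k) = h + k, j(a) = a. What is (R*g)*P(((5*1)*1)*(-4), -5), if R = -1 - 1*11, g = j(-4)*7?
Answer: -8400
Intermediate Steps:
g = -28 (g = -4*7 = -28)
R = -12 (R = -1 - 11 = -12)
(R*g)*P(((5*1)*1)*(-4), -5) = (-12*(-28))*(((5*1)*1)*(-4) - 5) = 336*((5*1)*(-4) - 5) = 336*(5*(-4) - 5) = 336*(-20 - 5) = 336*(-25) = -8400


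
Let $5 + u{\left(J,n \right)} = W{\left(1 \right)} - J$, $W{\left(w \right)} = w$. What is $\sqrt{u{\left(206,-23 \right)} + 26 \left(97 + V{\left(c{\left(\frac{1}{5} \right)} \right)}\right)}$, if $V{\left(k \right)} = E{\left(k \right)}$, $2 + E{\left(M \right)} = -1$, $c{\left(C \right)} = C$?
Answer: $\sqrt{2234} \approx 47.265$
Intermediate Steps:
$E{\left(M \right)} = -3$ ($E{\left(M \right)} = -2 - 1 = -3$)
$V{\left(k \right)} = -3$
$u{\left(J,n \right)} = -4 - J$ ($u{\left(J,n \right)} = -5 - \left(-1 + J\right) = -4 - J$)
$\sqrt{u{\left(206,-23 \right)} + 26 \left(97 + V{\left(c{\left(\frac{1}{5} \right)} \right)}\right)} = \sqrt{\left(-4 - 206\right) + 26 \left(97 - 3\right)} = \sqrt{\left(-4 - 206\right) + 26 \cdot 94} = \sqrt{-210 + 2444} = \sqrt{2234}$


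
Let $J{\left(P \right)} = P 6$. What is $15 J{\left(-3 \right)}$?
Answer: $-270$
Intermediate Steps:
$J{\left(P \right)} = 6 P$
$15 J{\left(-3 \right)} = 15 \cdot 6 \left(-3\right) = 15 \left(-18\right) = -270$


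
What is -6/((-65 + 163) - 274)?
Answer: 3/88 ≈ 0.034091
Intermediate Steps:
-6/((-65 + 163) - 274) = -6/(98 - 274) = -6/(-176) = -6*(-1/176) = 3/88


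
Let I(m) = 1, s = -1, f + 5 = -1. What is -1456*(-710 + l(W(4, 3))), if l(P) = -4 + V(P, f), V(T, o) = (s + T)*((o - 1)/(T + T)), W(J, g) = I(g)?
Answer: 1039584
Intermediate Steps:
f = -6 (f = -5 - 1 = -6)
W(J, g) = 1
V(T, o) = (-1 + T)*(-1 + o)/(2*T) (V(T, o) = (-1 + T)*((o - 1)/(T + T)) = (-1 + T)*((-1 + o)/((2*T))) = (-1 + T)*((-1 + o)*(1/(2*T))) = (-1 + T)*((-1 + o)/(2*T)) = (-1 + T)*(-1 + o)/(2*T))
l(P) = -4 + (7 - 7*P)/(2*P) (l(P) = -4 + (1 - 1*(-6) + P*(-1 - 6))/(2*P) = -4 + (1 + 6 + P*(-7))/(2*P) = -4 + (1 + 6 - 7*P)/(2*P) = -4 + (7 - 7*P)/(2*P))
-1456*(-710 + l(W(4, 3))) = -1456*(-710 + (1/2)*(7 - 15*1)/1) = -1456*(-710 + (1/2)*1*(7 - 15)) = -1456*(-710 + (1/2)*1*(-8)) = -1456*(-710 - 4) = -1456*(-714) = 1039584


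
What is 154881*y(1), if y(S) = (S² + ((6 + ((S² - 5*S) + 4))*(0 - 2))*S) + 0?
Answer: -1703691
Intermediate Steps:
y(S) = S² + S*(-20 - 2*S² + 10*S) (y(S) = (S² + ((6 + (4 + S² - 5*S))*(-2))*S) + 0 = (S² + ((10 + S² - 5*S)*(-2))*S) + 0 = (S² + (-20 - 2*S² + 10*S)*S) + 0 = (S² + S*(-20 - 2*S² + 10*S)) + 0 = S² + S*(-20 - 2*S² + 10*S))
154881*y(1) = 154881*(1*(-20 - 2*1² + 11*1)) = 154881*(1*(-20 - 2*1 + 11)) = 154881*(1*(-20 - 2 + 11)) = 154881*(1*(-11)) = 154881*(-11) = -1703691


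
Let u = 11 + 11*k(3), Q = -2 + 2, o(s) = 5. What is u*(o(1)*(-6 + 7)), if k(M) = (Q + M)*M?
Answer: 550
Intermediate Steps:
Q = 0
k(M) = M**2 (k(M) = (0 + M)*M = M*M = M**2)
u = 110 (u = 11 + 11*3**2 = 11 + 11*9 = 11 + 99 = 110)
u*(o(1)*(-6 + 7)) = 110*(5*(-6 + 7)) = 110*(5*1) = 110*5 = 550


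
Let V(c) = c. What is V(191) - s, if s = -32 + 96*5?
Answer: -257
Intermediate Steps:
s = 448 (s = -32 + 480 = 448)
V(191) - s = 191 - 1*448 = 191 - 448 = -257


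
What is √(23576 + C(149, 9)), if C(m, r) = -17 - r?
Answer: 5*√942 ≈ 153.46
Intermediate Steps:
√(23576 + C(149, 9)) = √(23576 + (-17 - 1*9)) = √(23576 + (-17 - 9)) = √(23576 - 26) = √23550 = 5*√942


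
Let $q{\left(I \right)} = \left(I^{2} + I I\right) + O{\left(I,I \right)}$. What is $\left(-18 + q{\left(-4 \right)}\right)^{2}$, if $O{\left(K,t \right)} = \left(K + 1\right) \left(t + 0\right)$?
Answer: $676$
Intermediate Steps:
$O{\left(K,t \right)} = t \left(1 + K\right)$ ($O{\left(K,t \right)} = \left(1 + K\right) t = t \left(1 + K\right)$)
$q{\left(I \right)} = 2 I^{2} + I \left(1 + I\right)$ ($q{\left(I \right)} = \left(I^{2} + I I\right) + I \left(1 + I\right) = \left(I^{2} + I^{2}\right) + I \left(1 + I\right) = 2 I^{2} + I \left(1 + I\right)$)
$\left(-18 + q{\left(-4 \right)}\right)^{2} = \left(-18 - 4 \left(1 + 3 \left(-4\right)\right)\right)^{2} = \left(-18 - 4 \left(1 - 12\right)\right)^{2} = \left(-18 - -44\right)^{2} = \left(-18 + 44\right)^{2} = 26^{2} = 676$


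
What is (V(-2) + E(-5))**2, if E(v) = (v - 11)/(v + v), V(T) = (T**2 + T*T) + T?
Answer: 1444/25 ≈ 57.760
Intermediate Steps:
V(T) = T + 2*T**2 (V(T) = (T**2 + T**2) + T = 2*T**2 + T = T + 2*T**2)
E(v) = (-11 + v)/(2*v) (E(v) = (-11 + v)/((2*v)) = (-11 + v)*(1/(2*v)) = (-11 + v)/(2*v))
(V(-2) + E(-5))**2 = (-2*(1 + 2*(-2)) + (1/2)*(-11 - 5)/(-5))**2 = (-2*(1 - 4) + (1/2)*(-1/5)*(-16))**2 = (-2*(-3) + 8/5)**2 = (6 + 8/5)**2 = (38/5)**2 = 1444/25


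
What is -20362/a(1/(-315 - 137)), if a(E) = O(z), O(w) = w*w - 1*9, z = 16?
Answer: -20362/247 ≈ -82.437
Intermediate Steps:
O(w) = -9 + w**2 (O(w) = w**2 - 9 = -9 + w**2)
a(E) = 247 (a(E) = -9 + 16**2 = -9 + 256 = 247)
-20362/a(1/(-315 - 137)) = -20362/247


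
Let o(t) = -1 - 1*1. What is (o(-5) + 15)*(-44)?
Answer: -572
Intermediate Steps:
o(t) = -2 (o(t) = -1 - 1 = -2)
(o(-5) + 15)*(-44) = (-2 + 15)*(-44) = 13*(-44) = -572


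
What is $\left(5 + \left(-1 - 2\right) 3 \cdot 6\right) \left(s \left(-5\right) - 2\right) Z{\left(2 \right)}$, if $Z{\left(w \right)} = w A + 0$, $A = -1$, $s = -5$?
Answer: $2254$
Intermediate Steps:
$Z{\left(w \right)} = - w$ ($Z{\left(w \right)} = w \left(-1\right) + 0 = - w + 0 = - w$)
$\left(5 + \left(-1 - 2\right) 3 \cdot 6\right) \left(s \left(-5\right) - 2\right) Z{\left(2 \right)} = \left(5 + \left(-1 - 2\right) 3 \cdot 6\right) \left(\left(-5\right) \left(-5\right) - 2\right) \left(\left(-1\right) 2\right) = \left(5 + \left(-3\right) 3 \cdot 6\right) \left(25 - 2\right) \left(-2\right) = \left(5 - 54\right) 23 \left(-2\right) = \left(-49\right) 23 \left(-2\right) = \left(-1127\right) \left(-2\right) = 2254$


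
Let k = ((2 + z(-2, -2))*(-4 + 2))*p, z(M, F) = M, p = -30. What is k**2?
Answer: 0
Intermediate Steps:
k = 0 (k = ((2 - 2)*(-4 + 2))*(-30) = (0*(-2))*(-30) = 0*(-30) = 0)
k**2 = 0**2 = 0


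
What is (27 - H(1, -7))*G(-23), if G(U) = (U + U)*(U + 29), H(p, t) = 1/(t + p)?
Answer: -7498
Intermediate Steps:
H(p, t) = 1/(p + t)
G(U) = 2*U*(29 + U) (G(U) = (2*U)*(29 + U) = 2*U*(29 + U))
(27 - H(1, -7))*G(-23) = (27 - 1/(1 - 7))*(2*(-23)*(29 - 23)) = (27 - 1/(-6))*(2*(-23)*6) = (27 - 1*(-⅙))*(-276) = (27 + ⅙)*(-276) = (163/6)*(-276) = -7498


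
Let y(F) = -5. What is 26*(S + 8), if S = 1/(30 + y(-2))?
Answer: 5226/25 ≈ 209.04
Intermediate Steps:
S = 1/25 (S = 1/(30 - 5) = 1/25 ≈ 0.040000)
26*(S + 8) = 26*(1/25 + 8) = 26*(201/25) = 5226/25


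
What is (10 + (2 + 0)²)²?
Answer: 196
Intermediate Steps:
(10 + (2 + 0)²)² = (10 + 2²)² = (10 + 4)² = 14² = 196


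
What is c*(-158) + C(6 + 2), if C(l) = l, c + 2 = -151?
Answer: 24182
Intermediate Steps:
c = -153 (c = -2 - 151 = -153)
c*(-158) + C(6 + 2) = -153*(-158) + (6 + 2) = 24174 + 8 = 24182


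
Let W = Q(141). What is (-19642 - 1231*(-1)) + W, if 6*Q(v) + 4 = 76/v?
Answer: -7788097/423 ≈ -18412.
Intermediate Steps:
Q(v) = -⅔ + 38/(3*v) (Q(v) = -⅔ + (76/v)/6 = -⅔ + 38/(3*v))
W = -244/423 (W = (⅔)*(19 - 1*141)/141 = (⅔)*(1/141)*(19 - 141) = (⅔)*(1/141)*(-122) = -244/423 ≈ -0.57683)
(-19642 - 1231*(-1)) + W = (-19642 - 1231*(-1)) - 244/423 = (-19642 + 1231) - 244/423 = -18411 - 244/423 = -7788097/423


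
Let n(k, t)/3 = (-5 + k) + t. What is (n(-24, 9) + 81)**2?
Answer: 441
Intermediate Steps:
n(k, t) = -15 + 3*k + 3*t (n(k, t) = 3*((-5 + k) + t) = 3*(-5 + k + t) = -15 + 3*k + 3*t)
(n(-24, 9) + 81)**2 = ((-15 + 3*(-24) + 3*9) + 81)**2 = ((-15 - 72 + 27) + 81)**2 = (-60 + 81)**2 = 21**2 = 441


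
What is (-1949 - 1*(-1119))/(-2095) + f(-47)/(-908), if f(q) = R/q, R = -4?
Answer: 1770635/4470311 ≈ 0.39609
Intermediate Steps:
f(q) = -4/q
(-1949 - 1*(-1119))/(-2095) + f(-47)/(-908) = (-1949 - 1*(-1119))/(-2095) - 4/(-47)/(-908) = (-1949 + 1119)*(-1/2095) - 4*(-1/47)*(-1/908) = -830*(-1/2095) + (4/47)*(-1/908) = 166/419 - 1/10669 = 1770635/4470311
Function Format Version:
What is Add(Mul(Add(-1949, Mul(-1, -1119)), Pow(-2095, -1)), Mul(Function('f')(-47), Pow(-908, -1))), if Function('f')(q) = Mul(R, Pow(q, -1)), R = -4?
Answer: Rational(1770635, 4470311) ≈ 0.39609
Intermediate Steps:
Function('f')(q) = Mul(-4, Pow(q, -1))
Add(Mul(Add(-1949, Mul(-1, -1119)), Pow(-2095, -1)), Mul(Function('f')(-47), Pow(-908, -1))) = Add(Mul(Add(-1949, Mul(-1, -1119)), Pow(-2095, -1)), Mul(Mul(-4, Pow(-47, -1)), Pow(-908, -1))) = Add(Mul(Add(-1949, 1119), Rational(-1, 2095)), Mul(Mul(-4, Rational(-1, 47)), Rational(-1, 908))) = Add(Mul(-830, Rational(-1, 2095)), Mul(Rational(4, 47), Rational(-1, 908))) = Add(Rational(166, 419), Rational(-1, 10669)) = Rational(1770635, 4470311)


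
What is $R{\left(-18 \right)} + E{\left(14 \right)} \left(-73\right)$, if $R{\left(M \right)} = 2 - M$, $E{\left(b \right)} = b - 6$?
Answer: $-564$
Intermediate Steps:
$E{\left(b \right)} = -6 + b$
$R{\left(-18 \right)} + E{\left(14 \right)} \left(-73\right) = \left(2 - -18\right) + \left(-6 + 14\right) \left(-73\right) = \left(2 + 18\right) + 8 \left(-73\right) = 20 - 584 = -564$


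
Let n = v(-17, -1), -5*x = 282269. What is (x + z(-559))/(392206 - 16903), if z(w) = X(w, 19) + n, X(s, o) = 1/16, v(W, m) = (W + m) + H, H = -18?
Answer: -1506393/10008080 ≈ -0.15052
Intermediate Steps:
x = -282269/5 (x = -⅕*282269 = -282269/5 ≈ -56454.)
v(W, m) = -18 + W + m (v(W, m) = (W + m) - 18 = -18 + W + m)
X(s, o) = 1/16
n = -36 (n = -18 - 17 - 1 = -36)
z(w) = -575/16 (z(w) = 1/16 - 36 = -575/16)
(x + z(-559))/(392206 - 16903) = (-282269/5 - 575/16)/(392206 - 16903) = -4519179/80/375303 = -4519179/80*1/375303 = -1506393/10008080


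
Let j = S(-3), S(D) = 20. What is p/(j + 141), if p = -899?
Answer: -899/161 ≈ -5.5838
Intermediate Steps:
j = 20
p/(j + 141) = -899/(20 + 141) = -899/161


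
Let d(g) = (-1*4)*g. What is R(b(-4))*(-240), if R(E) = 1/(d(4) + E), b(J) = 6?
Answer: 24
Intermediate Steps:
d(g) = -4*g
R(E) = 1/(-16 + E) (R(E) = 1/(-4*4 + E) = 1/(-16 + E))
R(b(-4))*(-240) = -240/(-16 + 6) = -240/(-10) = -⅒*(-240) = 24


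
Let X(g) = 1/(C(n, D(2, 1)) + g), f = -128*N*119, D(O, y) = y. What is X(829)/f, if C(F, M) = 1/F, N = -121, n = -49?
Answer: 7/10695083520 ≈ 6.5451e-10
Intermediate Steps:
f = 1843072 (f = -128*(-121)*119 = 15488*119 = 1843072)
X(g) = 1/(-1/49 + g) (X(g) = 1/(1/(-49) + g) = 1/(-1/49 + g))
X(829)/f = (49/(-1 + 49*829))/1843072 = (49/(-1 + 40621))*(1/1843072) = (49/40620)*(1/1843072) = 7/10695083520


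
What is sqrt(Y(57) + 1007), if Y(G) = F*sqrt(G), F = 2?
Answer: sqrt(1007 + 2*sqrt(57)) ≈ 31.970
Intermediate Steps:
Y(G) = 2*sqrt(G)
sqrt(Y(57) + 1007) = sqrt(2*sqrt(57) + 1007) = sqrt(1007 + 2*sqrt(57))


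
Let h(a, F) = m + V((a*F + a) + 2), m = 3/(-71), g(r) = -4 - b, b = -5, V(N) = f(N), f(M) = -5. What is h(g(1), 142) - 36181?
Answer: -2569209/71 ≈ -36186.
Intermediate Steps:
V(N) = -5
g(r) = 1 (g(r) = -4 - 1*(-5) = -4 + 5 = 1)
m = -3/71 (m = 3*(-1/71) = -3/71 ≈ -0.042253)
h(a, F) = -358/71 (h(a, F) = -3/71 - 5 = -358/71)
h(g(1), 142) - 36181 = -358/71 - 36181 = -2569209/71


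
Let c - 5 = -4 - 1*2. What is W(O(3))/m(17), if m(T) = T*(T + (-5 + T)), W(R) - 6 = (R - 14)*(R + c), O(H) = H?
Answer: -16/493 ≈ -0.032454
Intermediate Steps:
c = -1 (c = 5 + (-4 - 1*2) = 5 + (-4 - 2) = 5 - 6 = -1)
W(R) = 6 + (-1 + R)*(-14 + R) (W(R) = 6 + (R - 14)*(R - 1) = 6 + (-14 + R)*(-1 + R) = 6 + (-1 + R)*(-14 + R))
m(T) = T*(-5 + 2*T)
W(O(3))/m(17) = (20 + 3² - 15*3)/((17*(-5 + 2*17))) = (20 + 9 - 45)/((17*(-5 + 34))) = -16/(17*29) = -16/493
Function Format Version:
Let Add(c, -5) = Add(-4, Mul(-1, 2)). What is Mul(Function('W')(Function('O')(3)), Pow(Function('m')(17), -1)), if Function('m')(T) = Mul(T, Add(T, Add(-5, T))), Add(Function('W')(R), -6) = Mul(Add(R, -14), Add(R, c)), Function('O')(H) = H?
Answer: Rational(-16, 493) ≈ -0.032454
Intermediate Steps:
c = -1 (c = Add(5, Add(-4, Mul(-1, 2))) = Add(5, Add(-4, -2)) = Add(5, -6) = -1)
Function('W')(R) = Add(6, Mul(Add(-1, R), Add(-14, R))) (Function('W')(R) = Add(6, Mul(Add(R, -14), Add(R, -1))) = Add(6, Mul(Add(-14, R), Add(-1, R))) = Add(6, Mul(Add(-1, R), Add(-14, R))))
Function('m')(T) = Mul(T, Add(-5, Mul(2, T)))
Mul(Function('W')(Function('O')(3)), Pow(Function('m')(17), -1)) = Mul(Add(20, Pow(3, 2), Mul(-15, 3)), Pow(Mul(17, Add(-5, Mul(2, 17))), -1)) = Mul(Add(20, 9, -45), Pow(Mul(17, Add(-5, 34)), -1)) = Mul(-16, Pow(Mul(17, 29), -1)) = Mul(-16, Pow(493, -1)) = Mul(-16, Rational(1, 493)) = Rational(-16, 493)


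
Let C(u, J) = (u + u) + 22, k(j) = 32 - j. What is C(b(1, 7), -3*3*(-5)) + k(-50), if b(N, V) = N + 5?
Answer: 116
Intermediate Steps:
b(N, V) = 5 + N
C(u, J) = 22 + 2*u (C(u, J) = 2*u + 22 = 22 + 2*u)
C(b(1, 7), -3*3*(-5)) + k(-50) = (22 + 2*(5 + 1)) + (32 - 1*(-50)) = (22 + 2*6) + (32 + 50) = (22 + 12) + 82 = 34 + 82 = 116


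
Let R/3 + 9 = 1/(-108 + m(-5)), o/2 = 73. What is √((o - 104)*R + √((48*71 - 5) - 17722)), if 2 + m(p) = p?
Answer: √(-15011640 + 39675*I*√1591)/115 ≈ 1.7734 + 33.738*I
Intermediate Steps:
o = 146 (o = 2*73 = 146)
m(p) = -2 + p
R = -3108/115 (R = -27 + 3/(-108 + (-2 - 5)) = -27 + 3/(-108 - 7) = -27 + 3/(-115) = -27 + 3*(-1/115) = -27 - 3/115 = -3108/115 ≈ -27.026)
√((o - 104)*R + √((48*71 - 5) - 17722)) = √((146 - 104)*(-3108/115) + √((48*71 - 5) - 17722)) = √(42*(-3108/115) + √((3408 - 5) - 17722)) = √(-130536/115 + √(3403 - 17722)) = √(-130536/115 + √(-14319)) = √(-130536/115 + 3*I*√1591)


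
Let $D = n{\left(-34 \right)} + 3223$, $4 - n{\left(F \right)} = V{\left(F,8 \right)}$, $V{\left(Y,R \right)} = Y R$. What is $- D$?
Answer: $-3499$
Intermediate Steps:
$V{\left(Y,R \right)} = R Y$
$n{\left(F \right)} = 4 - 8 F$
$D = 3499$ ($D = \left(4 - -272\right) + 3223 = \left(4 + 272\right) + 3223 = 276 + 3223 = 3499$)
$- D = \left(-1\right) 3499 = -3499$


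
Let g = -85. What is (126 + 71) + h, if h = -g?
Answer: 282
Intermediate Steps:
h = 85 (h = -1*(-85) = 85)
(126 + 71) + h = (126 + 71) + 85 = 197 + 85 = 282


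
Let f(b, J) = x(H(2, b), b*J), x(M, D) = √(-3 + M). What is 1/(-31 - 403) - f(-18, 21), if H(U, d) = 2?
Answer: -1/434 - I ≈ -0.0023041 - 1.0*I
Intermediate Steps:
f(b, J) = I (f(b, J) = √(-3 + 2) = √(-1) = I)
1/(-31 - 403) - f(-18, 21) = 1/(-31 - 403) - I = 1/(-434) - I = -1/434 - I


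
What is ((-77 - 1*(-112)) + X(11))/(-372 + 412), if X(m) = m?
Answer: 23/20 ≈ 1.1500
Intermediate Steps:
((-77 - 1*(-112)) + X(11))/(-372 + 412) = ((-77 - 1*(-112)) + 11)/(-372 + 412) = ((-77 + 112) + 11)/40 = (35 + 11)*(1/40) = 46*(1/40) = 23/20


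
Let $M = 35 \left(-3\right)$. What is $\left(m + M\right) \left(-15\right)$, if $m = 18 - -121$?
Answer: $-510$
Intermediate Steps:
$M = -105$
$m = 139$ ($m = 18 + 121 = 139$)
$\left(m + M\right) \left(-15\right) = \left(139 - 105\right) \left(-15\right) = 34 \left(-15\right) = -510$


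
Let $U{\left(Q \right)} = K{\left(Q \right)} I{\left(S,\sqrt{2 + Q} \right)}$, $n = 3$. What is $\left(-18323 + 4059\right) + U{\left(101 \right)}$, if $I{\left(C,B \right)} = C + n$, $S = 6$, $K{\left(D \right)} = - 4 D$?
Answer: $-17900$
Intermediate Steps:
$I{\left(C,B \right)} = 3 + C$ ($I{\left(C,B \right)} = C + 3 = 3 + C$)
$U{\left(Q \right)} = - 36 Q$ ($U{\left(Q \right)} = - 4 Q \left(3 + 6\right) = - 4 Q 9 = - 36 Q$)
$\left(-18323 + 4059\right) + U{\left(101 \right)} = \left(-18323 + 4059\right) - 3636 = -14264 - 3636 = -17900$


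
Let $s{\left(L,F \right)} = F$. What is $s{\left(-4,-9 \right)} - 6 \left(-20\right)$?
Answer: $111$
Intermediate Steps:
$s{\left(-4,-9 \right)} - 6 \left(-20\right) = -9 - 6 \left(-20\right) = -9 - -120 = -9 + 120 = 111$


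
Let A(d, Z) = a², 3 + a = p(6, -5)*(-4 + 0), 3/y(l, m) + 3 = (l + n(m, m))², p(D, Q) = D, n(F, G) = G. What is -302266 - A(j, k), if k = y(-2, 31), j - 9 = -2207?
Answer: -302995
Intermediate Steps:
j = -2198 (j = 9 - 2207 = -2198)
y(l, m) = 3/(-3 + (l + m)²)
k = 3/838 (k = 3/(-3 + (-2 + 31)²) = 3/(-3 + 29²) = 3/(-3 + 841) = 3/838 ≈ 0.0035800)
a = -27 (a = -3 + 6*(-4 + 0) = -3 + 6*(-4) = -3 - 24 = -27)
A(d, Z) = 729 (A(d, Z) = (-27)² = 729)
-302266 - A(j, k) = -302266 - 1*729 = -302266 - 729 = -302995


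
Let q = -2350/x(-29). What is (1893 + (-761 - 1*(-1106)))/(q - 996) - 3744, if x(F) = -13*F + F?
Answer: -653638788/174479 ≈ -3746.2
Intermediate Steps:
x(F) = -12*F
q = -1175/174 (q = -2350/((-12*(-29))) = -2350/348 = -2350*1/348 = -1175/174 ≈ -6.7529)
(1893 + (-761 - 1*(-1106)))/(q - 996) - 3744 = (1893 + (-761 - 1*(-1106)))/(-1175/174 - 996) - 3744 = (1893 + (-761 + 1106))/(-174479/174) - 3744 = (1893 + 345)*(-174/174479) - 3744 = 2238*(-174/174479) - 3744 = -389412/174479 - 3744 = -653638788/174479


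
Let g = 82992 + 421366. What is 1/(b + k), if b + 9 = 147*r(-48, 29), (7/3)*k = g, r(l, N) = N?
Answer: 7/1542852 ≈ 4.5371e-6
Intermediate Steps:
g = 504358
k = 1513074/7 (k = (3/7)*504358 = 1513074/7 ≈ 2.1615e+5)
b = 4254 (b = -9 + 147*29 = -9 + 4263 = 4254)
1/(b + k) = 1/(4254 + 1513074/7) = 1/(1542852/7) = 7/1542852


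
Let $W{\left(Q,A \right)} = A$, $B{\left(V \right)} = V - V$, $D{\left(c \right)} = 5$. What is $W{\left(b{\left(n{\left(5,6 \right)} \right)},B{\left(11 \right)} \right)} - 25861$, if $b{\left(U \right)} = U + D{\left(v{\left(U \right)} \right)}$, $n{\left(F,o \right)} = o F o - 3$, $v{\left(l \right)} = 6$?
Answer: $-25861$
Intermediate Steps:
$n{\left(F,o \right)} = -3 + F o^{2}$ ($n{\left(F,o \right)} = F o o - 3 = F o^{2} - 3 = -3 + F o^{2}$)
$B{\left(V \right)} = 0$
$b{\left(U \right)} = 5 + U$ ($b{\left(U \right)} = U + 5 = 5 + U$)
$W{\left(b{\left(n{\left(5,6 \right)} \right)},B{\left(11 \right)} \right)} - 25861 = 0 - 25861 = -25861$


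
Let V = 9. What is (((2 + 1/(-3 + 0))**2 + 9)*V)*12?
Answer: 1272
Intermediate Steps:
(((2 + 1/(-3 + 0))**2 + 9)*V)*12 = (((2 + 1/(-3 + 0))**2 + 9)*9)*12 = (((2 + 1/(-3))**2 + 9)*9)*12 = (((2 - 1/3)**2 + 9)*9)*12 = (((5/3)**2 + 9)*9)*12 = ((25/9 + 9)*9)*12 = ((106/9)*9)*12 = 106*12 = 1272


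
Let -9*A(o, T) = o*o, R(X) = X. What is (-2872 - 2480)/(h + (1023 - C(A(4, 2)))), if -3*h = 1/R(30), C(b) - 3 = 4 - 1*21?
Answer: -481680/93329 ≈ -5.1611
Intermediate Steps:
A(o, T) = -o²/9 (A(o, T) = -o*o/9 = -o²/9)
C(b) = -14 (C(b) = 3 + (4 - 1*21) = 3 + (4 - 21) = 3 - 17 = -14)
h = -1/90 (h = -⅓/30 = -⅓*1/30 = -1/90 ≈ -0.011111)
(-2872 - 2480)/(h + (1023 - C(A(4, 2)))) = (-2872 - 2480)/(-1/90 + (1023 - 1*(-14))) = -5352/(-1/90 + (1023 + 14)) = -5352/(-1/90 + 1037) = -5352/93329/90 = -5352*90/93329 = -481680/93329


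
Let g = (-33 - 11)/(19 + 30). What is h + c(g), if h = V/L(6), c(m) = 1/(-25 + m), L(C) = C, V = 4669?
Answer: 1974889/2538 ≈ 778.13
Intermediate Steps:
g = -44/49 ≈ -0.89796
h = 4669/6 ≈ 778.17
h + c(g) = 4669/6 + 1/(-25 - 44/49) = 4669/6 + 1/(-1269/49) = 4669/6 - 49/1269 = 1974889/2538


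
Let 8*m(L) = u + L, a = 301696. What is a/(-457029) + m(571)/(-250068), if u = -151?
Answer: -7187477081/10884602664 ≈ -0.66033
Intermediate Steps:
m(L) = -151/8 + L/8 (m(L) = (-151 + L)/8 = -151/8 + L/8)
a/(-457029) + m(571)/(-250068) = 301696/(-457029) + (-151/8 + (1/8)*571)/(-250068) = 301696*(-1/457029) + (-151/8 + 571/8)*(-1/250068) = -301696/457029 + (105/2)*(-1/250068) = -301696/457029 - 5/23816 = -7187477081/10884602664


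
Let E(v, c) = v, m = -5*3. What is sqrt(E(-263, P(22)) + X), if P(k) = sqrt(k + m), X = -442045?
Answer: 2*I*sqrt(110577) ≈ 665.06*I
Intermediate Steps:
m = -15
P(k) = sqrt(-15 + k) (P(k) = sqrt(k - 15) = sqrt(-15 + k))
sqrt(E(-263, P(22)) + X) = sqrt(-263 - 442045) = sqrt(-442308) = 2*I*sqrt(110577)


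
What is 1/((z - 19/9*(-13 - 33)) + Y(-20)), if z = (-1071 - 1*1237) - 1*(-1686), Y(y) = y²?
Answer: -9/1124 ≈ -0.0080071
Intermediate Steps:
z = -622 (z = (-1071 - 1237) + 1686 = -2308 + 1686 = -622)
1/((z - 19/9*(-13 - 33)) + Y(-20)) = 1/((-622 - 19/9*(-13 - 33)) + (-20)²) = 1/((-622 - 19*(⅑)*(-46)) + 400) = 1/((-622 - 19*(-46)/9) + 400) = 1/((-622 - 1*(-874/9)) + 400) = 1/((-622 + 874/9) + 400) = 1/(-4724/9 + 400) = 1/(-1124/9) = -9/1124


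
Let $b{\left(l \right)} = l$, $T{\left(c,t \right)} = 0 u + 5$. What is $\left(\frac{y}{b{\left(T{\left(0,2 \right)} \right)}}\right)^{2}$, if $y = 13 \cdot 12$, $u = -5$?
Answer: $\frac{24336}{25} \approx 973.44$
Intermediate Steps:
$y = 156$
$T{\left(c,t \right)} = 5$ ($T{\left(c,t \right)} = 0 \left(-5\right) + 5 = 0 + 5 = 5$)
$\left(\frac{y}{b{\left(T{\left(0,2 \right)} \right)}}\right)^{2} = \left(\frac{156}{5}\right)^{2} = \frac{24336}{25}$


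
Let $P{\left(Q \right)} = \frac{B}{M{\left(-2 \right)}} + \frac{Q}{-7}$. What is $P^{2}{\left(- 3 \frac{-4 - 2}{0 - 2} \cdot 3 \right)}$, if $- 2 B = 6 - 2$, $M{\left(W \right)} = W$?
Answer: $\frac{1156}{49} \approx 23.592$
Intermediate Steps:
$B = -2$ ($B = - \frac{6 - 2}{2} = \left(- \frac{1}{2}\right) 4 = -2$)
$P{\left(Q \right)} = 1 - \frac{Q}{7}$ ($P{\left(Q \right)} = - \frac{2}{-2} + \frac{Q}{-7} = \left(-2\right) \left(- \frac{1}{2}\right) + Q \left(- \frac{1}{7}\right) = 1 - \frac{Q}{7}$)
$P^{2}{\left(- 3 \frac{-4 - 2}{0 - 2} \cdot 3 \right)} = \left(1 - \frac{- 3 \frac{-4 - 2}{0 - 2} \cdot 3}{7}\right)^{2} = \left(1 - \frac{- 3 \left(- \frac{6}{0 + \left(-5 + 3\right)}\right) 3}{7}\right)^{2} = \left(1 - \frac{- 3 \left(- \frac{6}{0 - 2}\right) 3}{7}\right)^{2} = \left(1 - \frac{- 3 \left(- \frac{6}{-2}\right) 3}{7}\right)^{2} = \left(1 - \frac{- 3 \left(\left(-6\right) \left(- \frac{1}{2}\right)\right) 3}{7}\right)^{2} = \left(1 - \frac{\left(-3\right) 3 \cdot 3}{7}\right)^{2} = \left(1 - \frac{\left(-9\right) 3}{7}\right)^{2} = \left(1 - - \frac{27}{7}\right)^{2} = \left(1 + \frac{27}{7}\right)^{2} = \left(\frac{34}{7}\right)^{2} = \frac{1156}{49}$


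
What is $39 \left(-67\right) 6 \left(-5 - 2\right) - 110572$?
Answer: $-826$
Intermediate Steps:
$39 \left(-67\right) 6 \left(-5 - 2\right) - 110572 = - 2613 \cdot 6 \left(-7\right) - 110572 = \left(-2613\right) \left(-42\right) - 110572 = 109746 - 110572 = -826$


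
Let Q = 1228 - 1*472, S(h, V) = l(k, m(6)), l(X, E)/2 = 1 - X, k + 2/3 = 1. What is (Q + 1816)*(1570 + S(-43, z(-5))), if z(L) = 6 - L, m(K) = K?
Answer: 12124408/3 ≈ 4.0415e+6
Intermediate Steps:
k = ⅓ (k = -⅔ + 1 = ⅓ ≈ 0.33333)
l(X, E) = 2 - 2*X (l(X, E) = 2*(1 - X) = 2 - 2*X)
S(h, V) = 4/3 (S(h, V) = 2 - 2*⅓ = 2 - ⅔ = 4/3)
Q = 756 (Q = 1228 - 472 = 756)
(Q + 1816)*(1570 + S(-43, z(-5))) = (756 + 1816)*(1570 + 4/3) = 2572*(4714/3) = 12124408/3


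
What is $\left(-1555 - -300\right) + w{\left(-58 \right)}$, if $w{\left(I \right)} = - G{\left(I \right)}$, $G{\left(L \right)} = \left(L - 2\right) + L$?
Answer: $-1137$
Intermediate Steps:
$G{\left(L \right)} = -2 + 2 L$ ($G{\left(L \right)} = \left(-2 + L\right) + L = -2 + 2 L$)
$w{\left(I \right)} = 2 - 2 I$ ($w{\left(I \right)} = - (-2 + 2 I) = 2 - 2 I$)
$\left(-1555 - -300\right) + w{\left(-58 \right)} = \left(-1555 - -300\right) + \left(2 - -116\right) = \left(-1555 + \left(312 - 12\right)\right) + \left(2 + 116\right) = \left(-1555 + 300\right) + 118 = -1255 + 118 = -1137$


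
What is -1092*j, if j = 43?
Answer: -46956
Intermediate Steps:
-1092*j = -1092*43 = -46956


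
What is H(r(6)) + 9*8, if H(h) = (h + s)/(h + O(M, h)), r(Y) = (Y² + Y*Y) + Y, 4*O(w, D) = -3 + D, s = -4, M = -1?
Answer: 28160/387 ≈ 72.765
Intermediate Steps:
O(w, D) = -¾ + D/4 (O(w, D) = (-3 + D)/4 = -¾ + D/4)
r(Y) = Y + 2*Y² (r(Y) = (Y² + Y²) + Y = 2*Y² + Y = Y + 2*Y²)
H(h) = (-4 + h)/(-¾ + 5*h/4) (H(h) = (h - 4)/(h + (-¾ + h/4)) = (-4 + h)/(-¾ + 5*h/4))
H(r(6)) + 9*8 = 4*(-4 + 6*(1 + 2*6))/(-3 + 5*(6*(1 + 2*6))) + 9*8 = 4*(-4 + 6*(1 + 12))/(-3 + 5*(6*(1 + 12))) + 72 = 4*(-4 + 6*13)/(-3 + 5*(6*13)) + 72 = 4*(-4 + 78)/(-3 + 5*78) + 72 = 4*74/(-3 + 390) + 72 = 4*74/387 + 72 = 4*(1/387)*74 + 72 = 296/387 + 72 = 28160/387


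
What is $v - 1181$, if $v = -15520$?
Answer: $-16701$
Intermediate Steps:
$v - 1181 = -15520 - 1181 = -16701$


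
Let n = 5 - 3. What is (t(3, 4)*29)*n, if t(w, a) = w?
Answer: 174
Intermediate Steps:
n = 2
(t(3, 4)*29)*n = (3*29)*2 = 87*2 = 174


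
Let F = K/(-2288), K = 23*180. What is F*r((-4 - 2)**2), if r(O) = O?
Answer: -9315/143 ≈ -65.140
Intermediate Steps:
K = 4140
F = -1035/572 (F = 4140/(-2288) = 4140*(-1/2288) = -1035/572 ≈ -1.8094)
F*r((-4 - 2)**2) = -1035*(-4 - 2)**2/572 = -1035/572*(-6)**2 = -1035/572*36 = -9315/143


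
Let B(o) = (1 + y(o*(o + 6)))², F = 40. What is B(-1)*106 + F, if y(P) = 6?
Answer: 5234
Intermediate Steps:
B(o) = 49 (B(o) = (1 + 6)² = 7² = 49)
B(-1)*106 + F = 49*106 + 40 = 5194 + 40 = 5234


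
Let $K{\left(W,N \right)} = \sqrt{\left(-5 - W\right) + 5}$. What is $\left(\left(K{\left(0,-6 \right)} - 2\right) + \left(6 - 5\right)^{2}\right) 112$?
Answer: $-112$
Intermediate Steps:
$K{\left(W,N \right)} = \sqrt{- W}$
$\left(\left(K{\left(0,-6 \right)} - 2\right) + \left(6 - 5\right)^{2}\right) 112 = \left(\left(\sqrt{\left(-1\right) 0} - 2\right) + \left(6 - 5\right)^{2}\right) 112 = \left(\left(\sqrt{0} - 2\right) + 1^{2}\right) 112 = \left(\left(0 - 2\right) + 1\right) 112 = \left(-2 + 1\right) 112 = \left(-1\right) 112 = -112$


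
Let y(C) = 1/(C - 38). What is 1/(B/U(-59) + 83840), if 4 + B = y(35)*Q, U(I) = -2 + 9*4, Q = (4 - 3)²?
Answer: 102/8551667 ≈ 1.1927e-5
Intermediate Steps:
y(C) = 1/(-38 + C)
Q = 1 (Q = 1² = 1)
U(I) = 34 (U(I) = -2 + 36 = 34)
B = -13/3 (B = -4 + 1/(-38 + 35) = -4 + 1/(-3) = -4 - ⅓*1 = -4 - ⅓ = -13/3 ≈ -4.3333)
1/(B/U(-59) + 83840) = 1/(-13/3/34 + 83840) = 1/(-13/3*1/34 + 83840) = 1/(-13/102 + 83840) = 1/(8551667/102) = 102/8551667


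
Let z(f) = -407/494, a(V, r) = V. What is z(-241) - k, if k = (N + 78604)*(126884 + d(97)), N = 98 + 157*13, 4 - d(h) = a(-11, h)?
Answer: -5061625743165/494 ≈ -1.0246e+10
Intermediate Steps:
z(f) = -407/494 (z(f) = -407*1/494 = -407/494)
d(h) = 15 (d(h) = 4 - 1*(-11) = 4 + 11 = 15)
N = 2139 (N = 98 + 2041 = 2139)
k = 10246205957 (k = (2139 + 78604)*(126884 + 15) = 80743*126899 = 10246205957)
z(-241) - k = -407/494 - 1*10246205957 = -407/494 - 10246205957 = -5061625743165/494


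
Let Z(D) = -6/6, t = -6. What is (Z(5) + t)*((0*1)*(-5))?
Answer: 0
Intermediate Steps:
Z(D) = -1 (Z(D) = -6*1/6 = -1)
(Z(5) + t)*((0*1)*(-5)) = (-1 - 6)*((0*1)*(-5)) = -0*(-5) = -7*0 = 0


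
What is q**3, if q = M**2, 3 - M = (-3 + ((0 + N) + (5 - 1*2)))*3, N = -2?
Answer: 531441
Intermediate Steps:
M = 9 (M = 3 - (-3 + ((0 - 2) + (5 - 1*2)))*3 = 3 - (-3 + (-2 + (5 - 2)))*3 = 3 - (-3 + (-2 + 3))*3 = 3 - (-3 + 1)*3 = 3 - (-2)*3 = 3 - 1*(-6) = 3 + 6 = 9)
q = 81 (q = 9**2 = 81)
q**3 = 81**3 = 531441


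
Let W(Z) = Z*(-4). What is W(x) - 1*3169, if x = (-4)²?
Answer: -3233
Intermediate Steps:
x = 16
W(Z) = -4*Z
W(x) - 1*3169 = -4*16 - 1*3169 = -64 - 3169 = -3233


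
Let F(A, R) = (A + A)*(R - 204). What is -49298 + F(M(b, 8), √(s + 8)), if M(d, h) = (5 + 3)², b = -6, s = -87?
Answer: -75410 + 128*I*√79 ≈ -75410.0 + 1137.7*I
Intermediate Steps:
M(d, h) = 64 (M(d, h) = 8² = 64)
F(A, R) = 2*A*(-204 + R) (F(A, R) = (2*A)*(-204 + R) = 2*A*(-204 + R))
-49298 + F(M(b, 8), √(s + 8)) = -49298 + 2*64*(-204 + √(-87 + 8)) = -49298 + 2*64*(-204 + √(-79)) = -49298 + 2*64*(-204 + I*√79) = -49298 + (-26112 + 128*I*√79) = -75410 + 128*I*√79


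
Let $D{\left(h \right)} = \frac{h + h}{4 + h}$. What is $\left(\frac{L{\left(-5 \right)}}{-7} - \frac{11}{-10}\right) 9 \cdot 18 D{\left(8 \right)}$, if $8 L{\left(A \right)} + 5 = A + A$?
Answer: $\frac{10341}{35} \approx 295.46$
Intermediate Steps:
$L{\left(A \right)} = - \frac{5}{8} + \frac{A}{4}$ ($L{\left(A \right)} = - \frac{5}{8} + \frac{A + A}{8} = - \frac{5}{8} + \frac{2 A}{8} = - \frac{5}{8} + \frac{A}{4}$)
$D{\left(h \right)} = \frac{2 h}{4 + h}$
$\left(\frac{L{\left(-5 \right)}}{-7} - \frac{11}{-10}\right) 9 \cdot 18 D{\left(8 \right)} = \left(\frac{- \frac{5}{8} + \frac{1}{4} \left(-5\right)}{-7} - \frac{11}{-10}\right) 9 \cdot 18 \cdot 2 \cdot 8 \frac{1}{4 + 8} = \left(\left(- \frac{5}{8} - \frac{5}{4}\right) \left(- \frac{1}{7}\right) - - \frac{11}{10}\right) 9 \cdot 18 \cdot 2 \cdot 8 \cdot \frac{1}{12} = \left(\left(- \frac{15}{8}\right) \left(- \frac{1}{7}\right) + \frac{11}{10}\right) 9 \cdot 18 \cdot 2 \cdot 8 \cdot \frac{1}{12} = \left(\frac{15}{56} + \frac{11}{10}\right) 9 \cdot 18 \cdot \frac{4}{3} = \frac{383}{280} \cdot 9 \cdot 18 \cdot \frac{4}{3} = \frac{3447}{280} \cdot 18 \cdot \frac{4}{3} = \frac{31023}{140} \cdot \frac{4}{3} = \frac{10341}{35}$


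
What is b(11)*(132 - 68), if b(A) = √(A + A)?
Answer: 64*√22 ≈ 300.19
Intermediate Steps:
b(A) = √2*√A (b(A) = √(2*A) = √2*√A)
b(11)*(132 - 68) = (√2*√11)*(132 - 68) = √22*64 = 64*√22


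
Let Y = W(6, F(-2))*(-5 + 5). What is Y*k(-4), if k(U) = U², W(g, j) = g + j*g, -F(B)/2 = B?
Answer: 0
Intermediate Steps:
F(B) = -2*B
W(g, j) = g + g*j
Y = 0 (Y = (6*(1 - 2*(-2)))*(-5 + 5) = (6*(1 + 4))*0 = (6*5)*0 = 30*0 = 0)
Y*k(-4) = 0*(-4)² = 0*16 = 0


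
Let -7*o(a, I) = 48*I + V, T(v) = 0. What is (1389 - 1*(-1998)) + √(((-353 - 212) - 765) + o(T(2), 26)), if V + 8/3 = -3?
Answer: 3387 + I*√664797/21 ≈ 3387.0 + 38.826*I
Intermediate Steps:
V = -17/3 (V = -8/3 - 3 = -17/3 ≈ -5.6667)
o(a, I) = 17/21 - 48*I/7 (o(a, I) = -(48*I - 17/3)/7 = -(-17/3 + 48*I)/7 = 17/21 - 48*I/7)
(1389 - 1*(-1998)) + √(((-353 - 212) - 765) + o(T(2), 26)) = (1389 - 1*(-1998)) + √(((-353 - 212) - 765) + (17/21 - 48/7*26)) = (1389 + 1998) + √((-565 - 765) + (17/21 - 1248/7)) = 3387 + √(-1330 - 3727/21) = 3387 + √(-31657/21) = 3387 + I*√664797/21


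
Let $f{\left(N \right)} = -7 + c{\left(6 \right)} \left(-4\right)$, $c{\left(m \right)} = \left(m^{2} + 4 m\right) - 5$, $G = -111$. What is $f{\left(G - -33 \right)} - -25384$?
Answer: $25157$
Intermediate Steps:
$c{\left(m \right)} = -5 + m^{2} + 4 m$
$f{\left(N \right)} = -227$ ($f{\left(N \right)} = -7 + \left(-5 + 6^{2} + 4 \cdot 6\right) \left(-4\right) = -7 + \left(-5 + 36 + 24\right) \left(-4\right) = -7 + 55 \left(-4\right) = -7 - 220 = -227$)
$f{\left(G - -33 \right)} - -25384 = -227 - -25384 = -227 + 25384 = 25157$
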